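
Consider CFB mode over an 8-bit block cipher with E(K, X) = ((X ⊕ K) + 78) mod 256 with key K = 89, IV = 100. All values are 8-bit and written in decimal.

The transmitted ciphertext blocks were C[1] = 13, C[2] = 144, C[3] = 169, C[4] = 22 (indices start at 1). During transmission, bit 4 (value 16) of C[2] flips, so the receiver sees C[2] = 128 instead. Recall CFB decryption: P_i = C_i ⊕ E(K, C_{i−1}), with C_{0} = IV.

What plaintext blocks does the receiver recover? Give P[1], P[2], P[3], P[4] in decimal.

Only C[2] changed, to 128. In CFB, a change in C_i flips the same bit in P_i and garbles P_{i+1}. Decrypting the received ciphertext:
P[1]: E(K, 100) = 139; 13 ⊕ 139 = 134.
P[2]: E(K, 13) = 162; 128 ⊕ 162 = 34.
P[3]: E(K, 128) = 39; 169 ⊕ 39 = 142.
P[4]: E(K, 169) = 62; 22 ⊕ 62 = 40.
Blocks that differ from the original plaintext: P[2], P[3].

P[1] = 134, P[2] = 34, P[3] = 142, P[4] = 40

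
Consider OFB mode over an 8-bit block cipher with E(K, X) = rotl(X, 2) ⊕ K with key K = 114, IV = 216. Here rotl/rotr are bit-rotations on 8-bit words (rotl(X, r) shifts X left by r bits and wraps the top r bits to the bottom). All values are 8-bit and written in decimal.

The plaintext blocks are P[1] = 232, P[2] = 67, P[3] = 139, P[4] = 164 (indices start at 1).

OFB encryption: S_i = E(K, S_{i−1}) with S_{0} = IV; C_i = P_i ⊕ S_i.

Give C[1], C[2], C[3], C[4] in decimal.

C[1]: S = E(K, 216) = 17; 232 ⊕ 17 = 249.
C[2]: S = E(K, 17) = 54; 67 ⊕ 54 = 117.
C[3]: S = E(K, 54) = 170; 139 ⊕ 170 = 33.
C[4]: S = E(K, 170) = 216; 164 ⊕ 216 = 124.

C[1] = 249, C[2] = 117, C[3] = 33, C[4] = 124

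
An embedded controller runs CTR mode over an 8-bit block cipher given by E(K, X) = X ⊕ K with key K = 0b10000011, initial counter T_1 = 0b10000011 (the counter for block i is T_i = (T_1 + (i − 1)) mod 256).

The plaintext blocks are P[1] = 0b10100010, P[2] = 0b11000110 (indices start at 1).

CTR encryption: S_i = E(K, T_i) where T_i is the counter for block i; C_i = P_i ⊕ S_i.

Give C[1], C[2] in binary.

C[1] = 0b10100010, C[2] = 0b11000001

C[1]: T = 0b10000011, S = E(K, T) = 0b00000000; 0b10100010 ⊕ 0b00000000 = 0b10100010.
C[2]: T = 0b10000100, S = E(K, T) = 0b00000111; 0b11000110 ⊕ 0b00000111 = 0b11000001.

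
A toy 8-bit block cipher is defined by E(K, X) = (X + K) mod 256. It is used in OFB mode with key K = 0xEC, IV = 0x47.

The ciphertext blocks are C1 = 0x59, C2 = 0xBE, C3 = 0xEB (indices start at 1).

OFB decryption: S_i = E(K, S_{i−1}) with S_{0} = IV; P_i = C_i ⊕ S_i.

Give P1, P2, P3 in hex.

P1 = 0x6A, P2 = 0xA1, P3 = 0xE0

P1: S = E(K, 0x47) = 0x33; 0x59 ⊕ 0x33 = 0x6A.
P2: S = E(K, 0x33) = 0x1F; 0xBE ⊕ 0x1F = 0xA1.
P3: S = E(K, 0x1F) = 0x0B; 0xEB ⊕ 0x0B = 0xE0.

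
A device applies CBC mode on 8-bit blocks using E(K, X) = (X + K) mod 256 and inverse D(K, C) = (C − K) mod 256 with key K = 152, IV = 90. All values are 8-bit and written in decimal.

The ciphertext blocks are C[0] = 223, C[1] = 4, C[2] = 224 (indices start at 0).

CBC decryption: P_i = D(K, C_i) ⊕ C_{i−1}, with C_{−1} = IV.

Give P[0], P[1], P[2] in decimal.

P[0]: D(K, 223) = 71; 71 ⊕ 90 = 29.
P[1]: D(K, 4) = 108; 108 ⊕ 223 = 179.
P[2]: D(K, 224) = 72; 72 ⊕ 4 = 76.

P[0] = 29, P[1] = 179, P[2] = 76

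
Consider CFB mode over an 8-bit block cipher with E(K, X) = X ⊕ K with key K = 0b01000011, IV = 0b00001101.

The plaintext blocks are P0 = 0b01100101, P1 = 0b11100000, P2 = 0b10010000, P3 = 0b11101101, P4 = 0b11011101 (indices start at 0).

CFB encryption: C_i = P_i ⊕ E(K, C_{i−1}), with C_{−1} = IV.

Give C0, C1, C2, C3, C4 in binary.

C0: E(K, 0b00001101) = 0b01001110; 0b01100101 ⊕ 0b01001110 = 0b00101011.
C1: E(K, 0b00101011) = 0b01101000; 0b11100000 ⊕ 0b01101000 = 0b10001000.
C2: E(K, 0b10001000) = 0b11001011; 0b10010000 ⊕ 0b11001011 = 0b01011011.
C3: E(K, 0b01011011) = 0b00011000; 0b11101101 ⊕ 0b00011000 = 0b11110101.
C4: E(K, 0b11110101) = 0b10110110; 0b11011101 ⊕ 0b10110110 = 0b01101011.

C0 = 0b00101011, C1 = 0b10001000, C2 = 0b01011011, C3 = 0b11110101, C4 = 0b01101011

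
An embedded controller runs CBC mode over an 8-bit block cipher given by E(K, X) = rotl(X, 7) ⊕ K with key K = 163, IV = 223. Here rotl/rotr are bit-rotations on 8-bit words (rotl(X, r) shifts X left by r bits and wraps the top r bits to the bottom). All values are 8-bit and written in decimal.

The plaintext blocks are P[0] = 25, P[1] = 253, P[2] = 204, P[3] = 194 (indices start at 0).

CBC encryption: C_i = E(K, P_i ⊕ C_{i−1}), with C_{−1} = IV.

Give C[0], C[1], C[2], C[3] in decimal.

C[0]: P[0] ⊕ 223 = 198; E(K, 198) = 192.
C[1]: P[1] ⊕ 192 = 61; E(K, 61) = 61.
C[2]: P[2] ⊕ 61 = 241; E(K, 241) = 91.
C[3]: P[3] ⊕ 91 = 153; E(K, 153) = 111.

C[0] = 192, C[1] = 61, C[2] = 91, C[3] = 111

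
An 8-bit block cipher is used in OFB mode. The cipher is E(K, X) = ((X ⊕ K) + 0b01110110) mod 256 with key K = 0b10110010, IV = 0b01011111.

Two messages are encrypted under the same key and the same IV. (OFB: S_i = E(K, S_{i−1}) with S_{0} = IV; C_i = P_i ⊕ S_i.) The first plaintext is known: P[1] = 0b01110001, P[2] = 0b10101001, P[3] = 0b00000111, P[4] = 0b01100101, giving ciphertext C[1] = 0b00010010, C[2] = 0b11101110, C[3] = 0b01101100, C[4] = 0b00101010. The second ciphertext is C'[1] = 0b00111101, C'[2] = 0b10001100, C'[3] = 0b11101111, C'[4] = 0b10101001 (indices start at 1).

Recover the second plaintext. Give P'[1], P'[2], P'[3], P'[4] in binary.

In OFB with a reused IV, both messages share the same keystream S_i, so C_i ⊕ C'_i = P_i ⊕ P'_i and thus P'_i = P_i ⊕ C_i ⊕ C'_i.
P'[1]: 0b01110001 ⊕ 0b00010010 ⊕ 0b00111101 = 0b01011110.
P'[2]: 0b10101001 ⊕ 0b11101110 ⊕ 0b10001100 = 0b11001011.
P'[3]: 0b00000111 ⊕ 0b01101100 ⊕ 0b11101111 = 0b10000100.
P'[4]: 0b01100101 ⊕ 0b00101010 ⊕ 0b10101001 = 0b11100110.

P'[1] = 0b01011110, P'[2] = 0b11001011, P'[3] = 0b10000100, P'[4] = 0b11100110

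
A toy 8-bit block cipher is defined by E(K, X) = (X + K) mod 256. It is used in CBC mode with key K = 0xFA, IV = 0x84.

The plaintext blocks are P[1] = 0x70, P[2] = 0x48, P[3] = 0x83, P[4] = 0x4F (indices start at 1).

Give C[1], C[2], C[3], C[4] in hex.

C[1] = 0xEE, C[2] = 0xA0, C[3] = 0x1D, C[4] = 0x4C

CBC encryption: C_i = E(K, P_i ⊕ C_{i−1}), with C_{0} = IV.
C[1]: P[1] ⊕ 0x84 = 0xF4; E(K, 0xF4) = 0xEE.
C[2]: P[2] ⊕ 0xEE = 0xA6; E(K, 0xA6) = 0xA0.
C[3]: P[3] ⊕ 0xA0 = 0x23; E(K, 0x23) = 0x1D.
C[4]: P[4] ⊕ 0x1D = 0x52; E(K, 0x52) = 0x4C.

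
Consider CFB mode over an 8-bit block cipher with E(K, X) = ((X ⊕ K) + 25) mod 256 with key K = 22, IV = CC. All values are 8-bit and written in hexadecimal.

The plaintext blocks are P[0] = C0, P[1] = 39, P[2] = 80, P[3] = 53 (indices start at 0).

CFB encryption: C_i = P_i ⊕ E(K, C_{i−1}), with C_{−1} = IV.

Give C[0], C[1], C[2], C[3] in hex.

C[0]: E(K, CC) = 13; C0 ⊕ 13 = D3.
C[1]: E(K, D3) = 16; 39 ⊕ 16 = 2F.
C[2]: E(K, 2F) = 32; 80 ⊕ 32 = B2.
C[3]: E(K, B2) = B5; 53 ⊕ B5 = E6.

C[0] = D3, C[1] = 2F, C[2] = B2, C[3] = E6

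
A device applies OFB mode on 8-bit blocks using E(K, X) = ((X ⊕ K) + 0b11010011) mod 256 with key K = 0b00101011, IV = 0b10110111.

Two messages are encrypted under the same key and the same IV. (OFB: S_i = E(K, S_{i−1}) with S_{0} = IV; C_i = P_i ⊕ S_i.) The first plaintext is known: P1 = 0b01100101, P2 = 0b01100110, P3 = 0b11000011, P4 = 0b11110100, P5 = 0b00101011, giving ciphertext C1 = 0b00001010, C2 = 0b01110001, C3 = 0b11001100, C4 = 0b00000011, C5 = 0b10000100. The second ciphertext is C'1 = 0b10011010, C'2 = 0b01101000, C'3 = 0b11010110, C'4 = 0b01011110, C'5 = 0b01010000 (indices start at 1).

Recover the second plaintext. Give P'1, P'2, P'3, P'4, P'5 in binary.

In OFB with a reused IV, both messages share the same keystream S_i, so C_i ⊕ C'_i = P_i ⊕ P'_i and thus P'_i = P_i ⊕ C_i ⊕ C'_i.
P'1: 0b01100101 ⊕ 0b00001010 ⊕ 0b10011010 = 0b11110101.
P'2: 0b01100110 ⊕ 0b01110001 ⊕ 0b01101000 = 0b01111111.
P'3: 0b11000011 ⊕ 0b11001100 ⊕ 0b11010110 = 0b11011001.
P'4: 0b11110100 ⊕ 0b00000011 ⊕ 0b01011110 = 0b10101001.
P'5: 0b00101011 ⊕ 0b10000100 ⊕ 0b01010000 = 0b11111111.

P'1 = 0b11110101, P'2 = 0b01111111, P'3 = 0b11011001, P'4 = 0b10101001, P'5 = 0b11111111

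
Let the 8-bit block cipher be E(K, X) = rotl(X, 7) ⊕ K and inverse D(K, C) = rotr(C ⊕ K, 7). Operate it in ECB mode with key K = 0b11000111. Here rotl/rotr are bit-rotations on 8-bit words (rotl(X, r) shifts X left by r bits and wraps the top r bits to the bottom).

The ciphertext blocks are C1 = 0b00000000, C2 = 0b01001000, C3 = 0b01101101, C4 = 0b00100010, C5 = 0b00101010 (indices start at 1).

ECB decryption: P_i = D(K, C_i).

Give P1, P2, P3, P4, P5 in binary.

P1 = 0b10001111, P2 = 0b00011111, P3 = 0b01010101, P4 = 0b11001011, P5 = 0b11011011

P1: D(K, 0b00000000) = 0b10001111.
P2: D(K, 0b01001000) = 0b00011111.
P3: D(K, 0b01101101) = 0b01010101.
P4: D(K, 0b00100010) = 0b11001011.
P5: D(K, 0b00101010) = 0b11011011.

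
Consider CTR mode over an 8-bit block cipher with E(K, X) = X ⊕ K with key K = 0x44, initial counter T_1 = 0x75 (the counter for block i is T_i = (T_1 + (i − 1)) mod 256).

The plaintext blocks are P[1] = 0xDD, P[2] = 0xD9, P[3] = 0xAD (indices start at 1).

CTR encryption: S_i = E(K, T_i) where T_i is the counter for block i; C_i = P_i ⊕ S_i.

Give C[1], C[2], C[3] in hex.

C[1] = 0xEC, C[2] = 0xEB, C[3] = 0x9E

C[1]: T = 0x75, S = E(K, T) = 0x31; 0xDD ⊕ 0x31 = 0xEC.
C[2]: T = 0x76, S = E(K, T) = 0x32; 0xD9 ⊕ 0x32 = 0xEB.
C[3]: T = 0x77, S = E(K, T) = 0x33; 0xAD ⊕ 0x33 = 0x9E.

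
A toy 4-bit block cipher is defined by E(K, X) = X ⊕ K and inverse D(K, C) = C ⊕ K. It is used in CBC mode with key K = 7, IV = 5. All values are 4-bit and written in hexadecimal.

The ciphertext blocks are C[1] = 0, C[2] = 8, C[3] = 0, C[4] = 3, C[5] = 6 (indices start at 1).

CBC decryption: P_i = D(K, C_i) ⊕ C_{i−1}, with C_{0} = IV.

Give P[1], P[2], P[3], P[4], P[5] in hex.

P[1] = 2, P[2] = F, P[3] = F, P[4] = 4, P[5] = 2

P[1]: D(K, 0) = 7; 7 ⊕ 5 = 2.
P[2]: D(K, 8) = F; F ⊕ 0 = F.
P[3]: D(K, 0) = 7; 7 ⊕ 8 = F.
P[4]: D(K, 3) = 4; 4 ⊕ 0 = 4.
P[5]: D(K, 6) = 1; 1 ⊕ 3 = 2.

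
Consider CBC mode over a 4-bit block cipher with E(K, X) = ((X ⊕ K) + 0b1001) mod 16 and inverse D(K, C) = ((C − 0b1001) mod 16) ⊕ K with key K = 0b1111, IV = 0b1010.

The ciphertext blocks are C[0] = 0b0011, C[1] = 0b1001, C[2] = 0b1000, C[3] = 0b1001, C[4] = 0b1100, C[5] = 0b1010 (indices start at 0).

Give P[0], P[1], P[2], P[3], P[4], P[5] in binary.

P[0] = 0b1111, P[1] = 0b1100, P[2] = 0b1001, P[3] = 0b0111, P[4] = 0b0101, P[5] = 0b0010

CBC decryption: P_i = D(K, C_i) ⊕ C_{i−1}, with C_{−1} = IV.
P[0]: D(K, 0b0011) = 0b0101; 0b0101 ⊕ 0b1010 = 0b1111.
P[1]: D(K, 0b1001) = 0b1111; 0b1111 ⊕ 0b0011 = 0b1100.
P[2]: D(K, 0b1000) = 0b0000; 0b0000 ⊕ 0b1001 = 0b1001.
P[3]: D(K, 0b1001) = 0b1111; 0b1111 ⊕ 0b1000 = 0b0111.
P[4]: D(K, 0b1100) = 0b1100; 0b1100 ⊕ 0b1001 = 0b0101.
P[5]: D(K, 0b1010) = 0b1110; 0b1110 ⊕ 0b1100 = 0b0010.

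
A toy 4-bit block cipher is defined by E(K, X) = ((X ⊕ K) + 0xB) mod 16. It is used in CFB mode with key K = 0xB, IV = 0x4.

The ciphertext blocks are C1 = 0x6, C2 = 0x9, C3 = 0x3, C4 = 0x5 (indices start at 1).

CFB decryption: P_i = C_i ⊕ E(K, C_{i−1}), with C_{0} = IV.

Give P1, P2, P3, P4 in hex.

P1: E(K, 0x4) = 0xA; 0x6 ⊕ 0xA = 0xC.
P2: E(K, 0x6) = 0x8; 0x9 ⊕ 0x8 = 0x1.
P3: E(K, 0x9) = 0xD; 0x3 ⊕ 0xD = 0xE.
P4: E(K, 0x3) = 0x3; 0x5 ⊕ 0x3 = 0x6.

P1 = 0xC, P2 = 0x1, P3 = 0xE, P4 = 0x6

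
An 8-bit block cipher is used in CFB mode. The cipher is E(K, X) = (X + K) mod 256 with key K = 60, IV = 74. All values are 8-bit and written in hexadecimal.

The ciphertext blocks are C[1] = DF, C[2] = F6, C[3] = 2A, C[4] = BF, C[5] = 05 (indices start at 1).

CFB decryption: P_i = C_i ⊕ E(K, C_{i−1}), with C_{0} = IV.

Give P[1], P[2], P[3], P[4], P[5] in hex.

P[1]: E(K, 74) = D4; DF ⊕ D4 = 0B.
P[2]: E(K, DF) = 3F; F6 ⊕ 3F = C9.
P[3]: E(K, F6) = 56; 2A ⊕ 56 = 7C.
P[4]: E(K, 2A) = 8A; BF ⊕ 8A = 35.
P[5]: E(K, BF) = 1F; 05 ⊕ 1F = 1A.

P[1] = 0B, P[2] = C9, P[3] = 7C, P[4] = 35, P[5] = 1A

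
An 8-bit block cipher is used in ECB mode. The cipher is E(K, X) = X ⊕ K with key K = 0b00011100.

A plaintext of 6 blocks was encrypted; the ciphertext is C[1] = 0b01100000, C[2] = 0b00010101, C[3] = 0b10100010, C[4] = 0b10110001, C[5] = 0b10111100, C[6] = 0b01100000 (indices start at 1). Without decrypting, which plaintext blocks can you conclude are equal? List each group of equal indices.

P[1] = P[6]

ECB encrypts each block independently with the same key, so equal ciphertext blocks imply equal plaintext blocks.
C[1] = C[6] = 0b01100000, so P[1] = P[6].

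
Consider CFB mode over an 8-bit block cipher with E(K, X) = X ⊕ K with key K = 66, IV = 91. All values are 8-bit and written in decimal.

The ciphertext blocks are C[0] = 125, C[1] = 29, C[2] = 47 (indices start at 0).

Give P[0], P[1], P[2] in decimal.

CFB decryption: P_i = C_i ⊕ E(K, C_{i−1}), with C_{−1} = IV.
P[0]: E(K, 91) = 25; 125 ⊕ 25 = 100.
P[1]: E(K, 125) = 63; 29 ⊕ 63 = 34.
P[2]: E(K, 29) = 95; 47 ⊕ 95 = 112.

P[0] = 100, P[1] = 34, P[2] = 112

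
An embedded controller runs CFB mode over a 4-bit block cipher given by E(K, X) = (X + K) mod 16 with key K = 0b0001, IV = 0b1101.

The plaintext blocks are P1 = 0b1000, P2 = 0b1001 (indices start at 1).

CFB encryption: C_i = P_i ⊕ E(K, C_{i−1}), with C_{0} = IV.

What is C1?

C1: E(K, 0b1101) = 0b1110; 0b1000 ⊕ 0b1110 = 0b0110.

C1 = 0b0110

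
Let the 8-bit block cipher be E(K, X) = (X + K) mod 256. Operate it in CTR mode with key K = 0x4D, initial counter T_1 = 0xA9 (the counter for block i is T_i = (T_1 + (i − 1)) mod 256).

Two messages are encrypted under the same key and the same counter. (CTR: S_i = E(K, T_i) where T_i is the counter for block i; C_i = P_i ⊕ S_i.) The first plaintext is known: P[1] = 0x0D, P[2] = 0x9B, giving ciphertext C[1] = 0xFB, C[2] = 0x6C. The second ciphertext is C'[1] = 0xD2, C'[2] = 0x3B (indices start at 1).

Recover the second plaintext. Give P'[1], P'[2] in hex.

In CTR with a reused counter, both messages share the same keystream S_i, so C_i ⊕ C'_i = P_i ⊕ P'_i and thus P'_i = P_i ⊕ C_i ⊕ C'_i.
P'[1]: 0x0D ⊕ 0xFB ⊕ 0xD2 = 0x24.
P'[2]: 0x9B ⊕ 0x6C ⊕ 0x3B = 0xCC.

P'[1] = 0x24, P'[2] = 0xCC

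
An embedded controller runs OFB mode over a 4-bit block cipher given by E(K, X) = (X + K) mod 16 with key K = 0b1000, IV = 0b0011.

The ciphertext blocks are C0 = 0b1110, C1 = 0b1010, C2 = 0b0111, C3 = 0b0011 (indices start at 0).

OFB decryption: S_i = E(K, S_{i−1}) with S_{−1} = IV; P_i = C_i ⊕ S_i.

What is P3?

P0: S = E(K, 0b0011) = 0b1011; 0b1110 ⊕ 0b1011 = 0b0101.
P1: S = E(K, 0b1011) = 0b0011; 0b1010 ⊕ 0b0011 = 0b1001.
P2: S = E(K, 0b0011) = 0b1011; 0b0111 ⊕ 0b1011 = 0b1100.
P3: S = E(K, 0b1011) = 0b0011; 0b0011 ⊕ 0b0011 = 0b0000.

P3 = 0b0000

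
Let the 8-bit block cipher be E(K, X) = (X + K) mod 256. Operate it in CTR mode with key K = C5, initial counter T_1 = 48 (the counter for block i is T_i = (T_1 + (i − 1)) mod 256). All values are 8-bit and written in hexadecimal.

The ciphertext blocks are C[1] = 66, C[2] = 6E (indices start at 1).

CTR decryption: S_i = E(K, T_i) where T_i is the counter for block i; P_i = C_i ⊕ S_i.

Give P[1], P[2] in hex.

P[1]: T = 48, S = E(K, T) = 0D; 66 ⊕ 0D = 6B.
P[2]: T = 49, S = E(K, T) = 0E; 6E ⊕ 0E = 60.

P[1] = 6B, P[2] = 60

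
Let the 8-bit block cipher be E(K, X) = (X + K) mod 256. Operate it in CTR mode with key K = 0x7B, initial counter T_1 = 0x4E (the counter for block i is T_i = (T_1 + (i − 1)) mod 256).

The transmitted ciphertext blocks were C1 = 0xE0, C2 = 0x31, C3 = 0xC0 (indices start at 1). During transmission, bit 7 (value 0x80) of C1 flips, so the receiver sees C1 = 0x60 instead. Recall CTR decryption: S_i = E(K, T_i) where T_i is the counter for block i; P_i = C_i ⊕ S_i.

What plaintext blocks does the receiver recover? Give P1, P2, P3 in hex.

P1 = 0xA9, P2 = 0xFB, P3 = 0x0B

Only C1 changed, to 0x60. In CTR, a change in C_i flips the same bit in P_i only; the keystream is unaffected. Decrypting the received ciphertext:
P1: T = 0x4E, S = E(K, T) = 0xC9; 0x60 ⊕ 0xC9 = 0xA9.
P2: T = 0x4F, S = E(K, T) = 0xCA; 0x31 ⊕ 0xCA = 0xFB.
P3: T = 0x50, S = E(K, T) = 0xCB; 0xC0 ⊕ 0xCB = 0x0B.
Blocks that differ from the original plaintext: P1.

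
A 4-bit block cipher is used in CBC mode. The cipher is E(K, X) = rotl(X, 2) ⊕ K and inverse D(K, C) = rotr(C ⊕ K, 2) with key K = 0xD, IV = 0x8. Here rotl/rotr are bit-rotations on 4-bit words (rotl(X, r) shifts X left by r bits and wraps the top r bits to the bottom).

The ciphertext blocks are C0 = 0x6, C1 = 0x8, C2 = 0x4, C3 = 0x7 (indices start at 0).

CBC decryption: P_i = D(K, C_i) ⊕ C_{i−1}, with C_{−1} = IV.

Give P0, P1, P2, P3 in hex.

P0: D(K, 0x6) = 0xE; 0xE ⊕ 0x8 = 0x6.
P1: D(K, 0x8) = 0x5; 0x5 ⊕ 0x6 = 0x3.
P2: D(K, 0x4) = 0x6; 0x6 ⊕ 0x8 = 0xE.
P3: D(K, 0x7) = 0xA; 0xA ⊕ 0x4 = 0xE.

P0 = 0x6, P1 = 0x3, P2 = 0xE, P3 = 0xE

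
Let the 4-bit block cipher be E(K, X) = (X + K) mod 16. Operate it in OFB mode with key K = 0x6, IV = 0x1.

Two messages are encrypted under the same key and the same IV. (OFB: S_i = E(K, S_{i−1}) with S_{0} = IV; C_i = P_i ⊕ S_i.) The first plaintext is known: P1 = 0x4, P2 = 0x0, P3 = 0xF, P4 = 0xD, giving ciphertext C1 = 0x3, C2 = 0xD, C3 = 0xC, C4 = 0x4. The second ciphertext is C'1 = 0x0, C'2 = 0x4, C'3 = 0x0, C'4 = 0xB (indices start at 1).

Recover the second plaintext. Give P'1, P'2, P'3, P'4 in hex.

In OFB with a reused IV, both messages share the same keystream S_i, so C_i ⊕ C'_i = P_i ⊕ P'_i and thus P'_i = P_i ⊕ C_i ⊕ C'_i.
P'1: 0x4 ⊕ 0x3 ⊕ 0x0 = 0x7.
P'2: 0x0 ⊕ 0xD ⊕ 0x4 = 0x9.
P'3: 0xF ⊕ 0xC ⊕ 0x0 = 0x3.
P'4: 0xD ⊕ 0x4 ⊕ 0xB = 0x2.

P'1 = 0x7, P'2 = 0x9, P'3 = 0x3, P'4 = 0x2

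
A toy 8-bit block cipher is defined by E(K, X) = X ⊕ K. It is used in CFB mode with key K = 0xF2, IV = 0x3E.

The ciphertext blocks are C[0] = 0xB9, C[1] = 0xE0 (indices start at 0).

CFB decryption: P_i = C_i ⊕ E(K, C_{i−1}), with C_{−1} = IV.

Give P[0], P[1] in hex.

P[0]: E(K, 0x3E) = 0xCC; 0xB9 ⊕ 0xCC = 0x75.
P[1]: E(K, 0xB9) = 0x4B; 0xE0 ⊕ 0x4B = 0xAB.

P[0] = 0x75, P[1] = 0xAB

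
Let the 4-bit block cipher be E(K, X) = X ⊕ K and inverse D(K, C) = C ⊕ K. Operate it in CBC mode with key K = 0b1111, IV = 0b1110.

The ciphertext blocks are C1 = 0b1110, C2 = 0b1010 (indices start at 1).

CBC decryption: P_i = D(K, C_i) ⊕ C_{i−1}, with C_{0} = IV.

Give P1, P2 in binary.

P1: D(K, 0b1110) = 0b0001; 0b0001 ⊕ 0b1110 = 0b1111.
P2: D(K, 0b1010) = 0b0101; 0b0101 ⊕ 0b1110 = 0b1011.

P1 = 0b1111, P2 = 0b1011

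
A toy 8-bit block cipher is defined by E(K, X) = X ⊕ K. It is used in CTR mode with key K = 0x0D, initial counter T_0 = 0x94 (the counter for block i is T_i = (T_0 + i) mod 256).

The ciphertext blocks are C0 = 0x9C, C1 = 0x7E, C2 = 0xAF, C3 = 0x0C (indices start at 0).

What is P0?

CTR decryption: S_i = E(K, T_i) where T_i is the counter for block i; P_i = C_i ⊕ S_i.
P0: T = 0x94, S = E(K, T) = 0x99; 0x9C ⊕ 0x99 = 0x05.

P0 = 0x05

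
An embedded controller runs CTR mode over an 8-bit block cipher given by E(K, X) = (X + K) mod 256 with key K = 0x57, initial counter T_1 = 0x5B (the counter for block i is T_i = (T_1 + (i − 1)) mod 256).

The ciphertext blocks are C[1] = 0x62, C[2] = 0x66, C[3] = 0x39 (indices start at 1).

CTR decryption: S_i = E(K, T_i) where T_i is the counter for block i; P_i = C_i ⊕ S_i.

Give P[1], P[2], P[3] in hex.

P[1] = 0xD0, P[2] = 0xD5, P[3] = 0x8D

P[1]: T = 0x5B, S = E(K, T) = 0xB2; 0x62 ⊕ 0xB2 = 0xD0.
P[2]: T = 0x5C, S = E(K, T) = 0xB3; 0x66 ⊕ 0xB3 = 0xD5.
P[3]: T = 0x5D, S = E(K, T) = 0xB4; 0x39 ⊕ 0xB4 = 0x8D.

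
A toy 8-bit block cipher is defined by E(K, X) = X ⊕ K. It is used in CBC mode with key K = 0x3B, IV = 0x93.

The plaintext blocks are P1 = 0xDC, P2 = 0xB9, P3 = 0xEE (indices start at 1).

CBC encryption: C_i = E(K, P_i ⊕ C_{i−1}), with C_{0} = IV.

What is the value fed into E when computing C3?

0x18

C1: P1 ⊕ 0x93 = 0x4F; E(K, 0x4F) = 0x74.
C2: P2 ⊕ 0x74 = 0xCD; E(K, 0xCD) = 0xF6.
C3: P3 ⊕ 0xF6 = 0x18; E(K, 0x18) = 0x23.
So the input to E for block 3 is 0x18.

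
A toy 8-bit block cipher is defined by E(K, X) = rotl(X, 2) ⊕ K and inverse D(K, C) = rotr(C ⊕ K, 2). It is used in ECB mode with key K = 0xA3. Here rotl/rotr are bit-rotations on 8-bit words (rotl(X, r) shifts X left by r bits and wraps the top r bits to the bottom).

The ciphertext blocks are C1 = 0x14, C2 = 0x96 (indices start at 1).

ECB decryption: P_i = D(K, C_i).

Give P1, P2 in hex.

P1 = 0xED, P2 = 0x4D

P1: D(K, 0x14) = 0xED.
P2: D(K, 0x96) = 0x4D.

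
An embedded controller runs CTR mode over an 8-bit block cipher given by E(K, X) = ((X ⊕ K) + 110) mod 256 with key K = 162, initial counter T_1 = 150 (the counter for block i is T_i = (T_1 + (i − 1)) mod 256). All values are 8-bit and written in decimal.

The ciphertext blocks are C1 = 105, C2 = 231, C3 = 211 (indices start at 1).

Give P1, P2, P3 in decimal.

CTR decryption: S_i = E(K, T_i) where T_i is the counter for block i; P_i = C_i ⊕ S_i.
P1: T = 150, S = E(K, T) = 162; 105 ⊕ 162 = 203.
P2: T = 151, S = E(K, T) = 163; 231 ⊕ 163 = 68.
P3: T = 152, S = E(K, T) = 168; 211 ⊕ 168 = 123.

P1 = 203, P2 = 68, P3 = 123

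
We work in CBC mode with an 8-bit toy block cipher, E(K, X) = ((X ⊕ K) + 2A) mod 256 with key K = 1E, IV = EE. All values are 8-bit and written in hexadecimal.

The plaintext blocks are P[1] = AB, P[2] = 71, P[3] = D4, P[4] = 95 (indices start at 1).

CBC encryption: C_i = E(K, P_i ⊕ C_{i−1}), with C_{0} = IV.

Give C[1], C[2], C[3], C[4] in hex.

C[1] = 85, C[2] = 14, C[3] = 08, C[4] = AD

C[1]: P[1] ⊕ EE = 45; E(K, 45) = 85.
C[2]: P[2] ⊕ 85 = F4; E(K, F4) = 14.
C[3]: P[3] ⊕ 14 = C0; E(K, C0) = 08.
C[4]: P[4] ⊕ 08 = 9D; E(K, 9D) = AD.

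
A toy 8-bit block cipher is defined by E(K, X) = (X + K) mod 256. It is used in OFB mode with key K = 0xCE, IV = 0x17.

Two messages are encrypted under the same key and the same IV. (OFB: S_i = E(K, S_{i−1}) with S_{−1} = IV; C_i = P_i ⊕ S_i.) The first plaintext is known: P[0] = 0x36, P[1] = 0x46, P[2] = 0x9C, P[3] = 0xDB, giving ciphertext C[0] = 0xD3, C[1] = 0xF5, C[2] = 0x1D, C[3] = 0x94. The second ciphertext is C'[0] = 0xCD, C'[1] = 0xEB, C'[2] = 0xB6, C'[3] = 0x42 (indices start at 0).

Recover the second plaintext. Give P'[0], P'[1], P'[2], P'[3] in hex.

In OFB with a reused IV, both messages share the same keystream S_i, so C_i ⊕ C'_i = P_i ⊕ P'_i and thus P'_i = P_i ⊕ C_i ⊕ C'_i.
P'[0]: 0x36 ⊕ 0xD3 ⊕ 0xCD = 0x28.
P'[1]: 0x46 ⊕ 0xF5 ⊕ 0xEB = 0x58.
P'[2]: 0x9C ⊕ 0x1D ⊕ 0xB6 = 0x37.
P'[3]: 0xDB ⊕ 0x94 ⊕ 0x42 = 0x0D.

P'[0] = 0x28, P'[1] = 0x58, P'[2] = 0x37, P'[3] = 0x0D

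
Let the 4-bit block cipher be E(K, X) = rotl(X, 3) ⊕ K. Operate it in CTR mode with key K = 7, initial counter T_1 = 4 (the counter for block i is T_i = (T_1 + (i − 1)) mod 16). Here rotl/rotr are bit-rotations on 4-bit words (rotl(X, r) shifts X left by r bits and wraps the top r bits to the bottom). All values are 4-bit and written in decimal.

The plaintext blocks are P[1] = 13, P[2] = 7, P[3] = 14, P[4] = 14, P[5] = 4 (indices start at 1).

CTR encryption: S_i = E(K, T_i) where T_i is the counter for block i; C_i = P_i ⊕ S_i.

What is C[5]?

C[1]: T = 4, S = E(K, T) = 5; 13 ⊕ 5 = 8.
C[2]: T = 5, S = E(K, T) = 13; 7 ⊕ 13 = 10.
C[3]: T = 6, S = E(K, T) = 4; 14 ⊕ 4 = 10.
C[4]: T = 7, S = E(K, T) = 12; 14 ⊕ 12 = 2.
C[5]: T = 8, S = E(K, T) = 3; 4 ⊕ 3 = 7.

C[5] = 7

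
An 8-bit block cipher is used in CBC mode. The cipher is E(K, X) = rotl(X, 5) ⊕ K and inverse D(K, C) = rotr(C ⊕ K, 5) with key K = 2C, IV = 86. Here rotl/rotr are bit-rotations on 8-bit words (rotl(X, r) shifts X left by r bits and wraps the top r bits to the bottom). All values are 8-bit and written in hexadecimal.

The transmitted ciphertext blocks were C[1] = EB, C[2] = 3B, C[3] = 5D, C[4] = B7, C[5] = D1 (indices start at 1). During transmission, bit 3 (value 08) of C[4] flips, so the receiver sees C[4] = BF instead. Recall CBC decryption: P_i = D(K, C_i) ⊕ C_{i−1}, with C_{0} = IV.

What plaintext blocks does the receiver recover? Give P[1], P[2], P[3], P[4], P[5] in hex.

Only C[4] changed, to BF. In CBC, a change in C_i garbles P_i and flips the same bit in P_{i+1}. Decrypting the received ciphertext:
P[1]: D(K, EB) = 3E; 3E ⊕ 86 = B8.
P[2]: D(K, 3B) = B8; B8 ⊕ EB = 53.
P[3]: D(K, 5D) = 8B; 8B ⊕ 3B = B0.
P[4]: D(K, BF) = 9C; 9C ⊕ 5D = C1.
P[5]: D(K, D1) = EF; EF ⊕ BF = 50.
Blocks that differ from the original plaintext: P[4], P[5].

P[1] = B8, P[2] = 53, P[3] = B0, P[4] = C1, P[5] = 50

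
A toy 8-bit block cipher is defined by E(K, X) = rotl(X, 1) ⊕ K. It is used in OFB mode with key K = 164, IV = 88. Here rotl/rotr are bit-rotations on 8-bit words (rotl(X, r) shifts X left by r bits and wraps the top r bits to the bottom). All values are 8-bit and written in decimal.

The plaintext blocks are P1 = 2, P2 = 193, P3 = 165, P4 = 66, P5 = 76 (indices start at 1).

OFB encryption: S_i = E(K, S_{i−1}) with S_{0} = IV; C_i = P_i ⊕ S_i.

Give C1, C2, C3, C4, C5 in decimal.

C1: S = E(K, 88) = 20; 2 ⊕ 20 = 22.
C2: S = E(K, 20) = 140; 193 ⊕ 140 = 77.
C3: S = E(K, 140) = 189; 165 ⊕ 189 = 24.
C4: S = E(K, 189) = 223; 66 ⊕ 223 = 157.
C5: S = E(K, 223) = 27; 76 ⊕ 27 = 87.

C1 = 22, C2 = 77, C3 = 24, C4 = 157, C5 = 87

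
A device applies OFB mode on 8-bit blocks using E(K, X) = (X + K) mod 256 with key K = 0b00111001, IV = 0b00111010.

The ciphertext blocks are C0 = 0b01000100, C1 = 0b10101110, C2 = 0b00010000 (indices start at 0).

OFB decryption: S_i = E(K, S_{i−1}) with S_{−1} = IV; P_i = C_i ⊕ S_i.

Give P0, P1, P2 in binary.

P0 = 0b00110111, P1 = 0b00000010, P2 = 0b11110101

P0: S = E(K, 0b00111010) = 0b01110011; 0b01000100 ⊕ 0b01110011 = 0b00110111.
P1: S = E(K, 0b01110011) = 0b10101100; 0b10101110 ⊕ 0b10101100 = 0b00000010.
P2: S = E(K, 0b10101100) = 0b11100101; 0b00010000 ⊕ 0b11100101 = 0b11110101.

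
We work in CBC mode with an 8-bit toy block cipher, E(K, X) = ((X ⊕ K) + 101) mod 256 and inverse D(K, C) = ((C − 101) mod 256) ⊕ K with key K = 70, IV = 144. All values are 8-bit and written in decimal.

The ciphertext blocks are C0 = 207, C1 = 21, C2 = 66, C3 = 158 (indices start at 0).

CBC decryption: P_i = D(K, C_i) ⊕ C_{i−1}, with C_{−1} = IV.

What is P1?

P1 = 57

P1: D(K, 21) = 246; 246 ⊕ 207 = 57.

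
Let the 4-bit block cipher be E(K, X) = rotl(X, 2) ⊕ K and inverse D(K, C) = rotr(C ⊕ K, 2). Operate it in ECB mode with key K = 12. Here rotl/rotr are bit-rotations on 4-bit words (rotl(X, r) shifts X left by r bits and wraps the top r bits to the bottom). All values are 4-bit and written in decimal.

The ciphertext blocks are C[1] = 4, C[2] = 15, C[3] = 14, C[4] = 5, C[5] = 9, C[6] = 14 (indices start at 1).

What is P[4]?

P[4] = 6

ECB decryption: P_i = D(K, C_i).
P[4]: D(K, 5) = 6.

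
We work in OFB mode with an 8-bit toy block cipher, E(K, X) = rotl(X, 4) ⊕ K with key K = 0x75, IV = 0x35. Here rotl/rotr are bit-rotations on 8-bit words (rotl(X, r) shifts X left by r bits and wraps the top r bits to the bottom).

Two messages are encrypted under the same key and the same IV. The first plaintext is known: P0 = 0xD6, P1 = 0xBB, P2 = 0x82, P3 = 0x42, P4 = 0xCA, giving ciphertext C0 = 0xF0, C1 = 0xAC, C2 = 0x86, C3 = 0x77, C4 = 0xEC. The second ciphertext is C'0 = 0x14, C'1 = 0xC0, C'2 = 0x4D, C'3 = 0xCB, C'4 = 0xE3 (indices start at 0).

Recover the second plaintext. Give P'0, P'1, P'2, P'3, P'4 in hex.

In OFB with a reused IV, both messages share the same keystream S_i, so C_i ⊕ C'_i = P_i ⊕ P'_i and thus P'_i = P_i ⊕ C_i ⊕ C'_i.
P'0: 0xD6 ⊕ 0xF0 ⊕ 0x14 = 0x32.
P'1: 0xBB ⊕ 0xAC ⊕ 0xC0 = 0xD7.
P'2: 0x82 ⊕ 0x86 ⊕ 0x4D = 0x49.
P'3: 0x42 ⊕ 0x77 ⊕ 0xCB = 0xFE.
P'4: 0xCA ⊕ 0xEC ⊕ 0xE3 = 0xC5.

P'0 = 0x32, P'1 = 0xD7, P'2 = 0x49, P'3 = 0xFE, P'4 = 0xC5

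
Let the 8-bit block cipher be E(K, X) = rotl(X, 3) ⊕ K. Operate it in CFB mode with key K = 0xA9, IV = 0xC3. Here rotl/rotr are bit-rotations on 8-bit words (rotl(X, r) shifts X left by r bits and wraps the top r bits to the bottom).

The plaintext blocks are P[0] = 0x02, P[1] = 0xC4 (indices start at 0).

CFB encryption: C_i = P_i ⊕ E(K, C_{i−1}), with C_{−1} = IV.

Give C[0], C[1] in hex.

C[0] = 0xB5, C[1] = 0xC0

C[0]: E(K, 0xC3) = 0xB7; 0x02 ⊕ 0xB7 = 0xB5.
C[1]: E(K, 0xB5) = 0x04; 0xC4 ⊕ 0x04 = 0xC0.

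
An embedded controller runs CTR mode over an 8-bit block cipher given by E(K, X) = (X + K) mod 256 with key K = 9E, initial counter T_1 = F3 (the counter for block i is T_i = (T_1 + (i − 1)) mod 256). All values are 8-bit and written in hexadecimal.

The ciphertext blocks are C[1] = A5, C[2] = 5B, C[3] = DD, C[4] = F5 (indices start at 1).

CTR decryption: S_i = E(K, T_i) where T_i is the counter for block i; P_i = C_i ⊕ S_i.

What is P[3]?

P[3] = 4E

P[3]: T = F5, S = E(K, T) = 93; DD ⊕ 93 = 4E.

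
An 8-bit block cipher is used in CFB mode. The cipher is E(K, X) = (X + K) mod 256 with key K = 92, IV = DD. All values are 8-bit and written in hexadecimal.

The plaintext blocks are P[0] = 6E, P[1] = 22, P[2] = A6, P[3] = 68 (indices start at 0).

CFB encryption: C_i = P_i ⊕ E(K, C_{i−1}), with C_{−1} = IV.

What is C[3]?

C[0]: E(K, DD) = 6F; 6E ⊕ 6F = 01.
C[1]: E(K, 01) = 93; 22 ⊕ 93 = B1.
C[2]: E(K, B1) = 43; A6 ⊕ 43 = E5.
C[3]: E(K, E5) = 77; 68 ⊕ 77 = 1F.

C[3] = 1F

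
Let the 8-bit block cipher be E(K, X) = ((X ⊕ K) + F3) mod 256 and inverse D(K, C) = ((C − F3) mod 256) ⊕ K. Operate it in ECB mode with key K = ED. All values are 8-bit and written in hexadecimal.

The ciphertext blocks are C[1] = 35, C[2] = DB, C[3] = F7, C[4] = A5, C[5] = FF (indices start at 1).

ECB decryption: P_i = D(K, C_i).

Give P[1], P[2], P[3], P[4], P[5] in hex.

P[1] = AF, P[2] = 05, P[3] = E9, P[4] = 5F, P[5] = E1

P[1]: D(K, 35) = AF.
P[2]: D(K, DB) = 05.
P[3]: D(K, F7) = E9.
P[4]: D(K, A5) = 5F.
P[5]: D(K, FF) = E1.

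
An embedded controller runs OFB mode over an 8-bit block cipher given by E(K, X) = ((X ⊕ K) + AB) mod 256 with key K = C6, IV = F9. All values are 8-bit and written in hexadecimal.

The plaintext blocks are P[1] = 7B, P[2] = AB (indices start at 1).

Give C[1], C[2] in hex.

OFB encryption: S_i = E(K, S_{i−1}) with S_{0} = IV; C_i = P_i ⊕ S_i.
C[1]: S = E(K, F9) = EA; 7B ⊕ EA = 91.
C[2]: S = E(K, EA) = D7; AB ⊕ D7 = 7C.

C[1] = 91, C[2] = 7C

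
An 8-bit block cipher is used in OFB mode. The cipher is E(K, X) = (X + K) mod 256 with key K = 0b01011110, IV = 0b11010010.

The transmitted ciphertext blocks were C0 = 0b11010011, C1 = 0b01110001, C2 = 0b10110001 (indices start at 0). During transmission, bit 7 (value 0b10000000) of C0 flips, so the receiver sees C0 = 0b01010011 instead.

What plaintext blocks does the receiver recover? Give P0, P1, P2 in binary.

P0 = 0b01100011, P1 = 0b11111111, P2 = 0b01011101

OFB decryption: S_i = E(K, S_{i−1}) with S_{−1} = IV; P_i = C_i ⊕ S_i.
Only C0 changed, to 0b01010011. In OFB, a change in C_i flips the same bit in P_i only; the keystream is unaffected. Decrypting the received ciphertext:
P0: S = E(K, 0b11010010) = 0b00110000; 0b01010011 ⊕ 0b00110000 = 0b01100011.
P1: S = E(K, 0b00110000) = 0b10001110; 0b01110001 ⊕ 0b10001110 = 0b11111111.
P2: S = E(K, 0b10001110) = 0b11101100; 0b10110001 ⊕ 0b11101100 = 0b01011101.
Blocks that differ from the original plaintext: P0.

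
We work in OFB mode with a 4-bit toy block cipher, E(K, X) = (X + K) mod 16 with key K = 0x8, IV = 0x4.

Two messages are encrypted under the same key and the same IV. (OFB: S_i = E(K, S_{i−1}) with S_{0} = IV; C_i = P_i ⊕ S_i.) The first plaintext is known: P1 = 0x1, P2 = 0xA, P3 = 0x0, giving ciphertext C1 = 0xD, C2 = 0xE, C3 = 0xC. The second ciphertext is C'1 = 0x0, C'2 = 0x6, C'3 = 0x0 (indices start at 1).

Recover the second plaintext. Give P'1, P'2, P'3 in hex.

P'1 = 0xC, P'2 = 0x2, P'3 = 0xC

In OFB with a reused IV, both messages share the same keystream S_i, so C_i ⊕ C'_i = P_i ⊕ P'_i and thus P'_i = P_i ⊕ C_i ⊕ C'_i.
P'1: 0x1 ⊕ 0xD ⊕ 0x0 = 0xC.
P'2: 0xA ⊕ 0xE ⊕ 0x6 = 0x2.
P'3: 0x0 ⊕ 0xC ⊕ 0x0 = 0xC.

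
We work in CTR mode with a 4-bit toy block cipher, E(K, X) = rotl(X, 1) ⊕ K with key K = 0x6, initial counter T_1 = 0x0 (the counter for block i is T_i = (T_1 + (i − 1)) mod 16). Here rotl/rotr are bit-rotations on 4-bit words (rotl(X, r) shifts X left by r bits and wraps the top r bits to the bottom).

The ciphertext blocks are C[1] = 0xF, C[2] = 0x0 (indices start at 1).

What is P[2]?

P[2] = 0x4

CTR decryption: S_i = E(K, T_i) where T_i is the counter for block i; P_i = C_i ⊕ S_i.
P[2]: T = 0x1, S = E(K, T) = 0x4; 0x0 ⊕ 0x4 = 0x4.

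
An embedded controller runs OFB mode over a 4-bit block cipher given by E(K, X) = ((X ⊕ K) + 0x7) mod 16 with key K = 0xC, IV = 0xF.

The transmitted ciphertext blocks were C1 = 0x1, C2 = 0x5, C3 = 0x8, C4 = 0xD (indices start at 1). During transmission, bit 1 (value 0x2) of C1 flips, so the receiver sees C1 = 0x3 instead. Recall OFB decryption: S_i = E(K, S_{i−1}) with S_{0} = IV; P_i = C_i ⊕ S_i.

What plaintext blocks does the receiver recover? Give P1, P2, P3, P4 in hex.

P1 = 0x9, P2 = 0x8, P3 = 0x0, P4 = 0x6

Only C1 changed, to 0x3. In OFB, a change in C_i flips the same bit in P_i only; the keystream is unaffected. Decrypting the received ciphertext:
P1: S = E(K, 0xF) = 0xA; 0x3 ⊕ 0xA = 0x9.
P2: S = E(K, 0xA) = 0xD; 0x5 ⊕ 0xD = 0x8.
P3: S = E(K, 0xD) = 0x8; 0x8 ⊕ 0x8 = 0x0.
P4: S = E(K, 0x8) = 0xB; 0xD ⊕ 0xB = 0x6.
Blocks that differ from the original plaintext: P1.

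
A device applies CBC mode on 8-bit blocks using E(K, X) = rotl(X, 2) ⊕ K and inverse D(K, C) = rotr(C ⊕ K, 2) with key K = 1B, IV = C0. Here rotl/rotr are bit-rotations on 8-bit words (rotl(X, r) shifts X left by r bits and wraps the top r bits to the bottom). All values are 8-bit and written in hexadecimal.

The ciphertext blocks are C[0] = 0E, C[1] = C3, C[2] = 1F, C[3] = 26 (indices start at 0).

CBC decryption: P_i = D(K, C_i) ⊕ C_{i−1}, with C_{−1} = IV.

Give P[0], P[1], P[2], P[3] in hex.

P[0]: D(K, 0E) = 45; 45 ⊕ C0 = 85.
P[1]: D(K, C3) = 36; 36 ⊕ 0E = 38.
P[2]: D(K, 1F) = 01; 01 ⊕ C3 = C2.
P[3]: D(K, 26) = 4F; 4F ⊕ 1F = 50.

P[0] = 85, P[1] = 38, P[2] = C2, P[3] = 50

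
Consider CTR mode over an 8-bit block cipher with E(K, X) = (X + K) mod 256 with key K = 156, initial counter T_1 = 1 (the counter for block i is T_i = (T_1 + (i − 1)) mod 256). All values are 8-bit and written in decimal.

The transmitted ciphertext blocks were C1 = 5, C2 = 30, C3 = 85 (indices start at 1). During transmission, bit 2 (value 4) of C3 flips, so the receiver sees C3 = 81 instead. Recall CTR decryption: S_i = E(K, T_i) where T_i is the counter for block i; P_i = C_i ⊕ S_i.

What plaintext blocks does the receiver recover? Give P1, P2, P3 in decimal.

P1 = 152, P2 = 128, P3 = 206

Only C3 changed, to 81. In CTR, a change in C_i flips the same bit in P_i only; the keystream is unaffected. Decrypting the received ciphertext:
P1: T = 1, S = E(K, T) = 157; 5 ⊕ 157 = 152.
P2: T = 2, S = E(K, T) = 158; 30 ⊕ 158 = 128.
P3: T = 3, S = E(K, T) = 159; 81 ⊕ 159 = 206.
Blocks that differ from the original plaintext: P3.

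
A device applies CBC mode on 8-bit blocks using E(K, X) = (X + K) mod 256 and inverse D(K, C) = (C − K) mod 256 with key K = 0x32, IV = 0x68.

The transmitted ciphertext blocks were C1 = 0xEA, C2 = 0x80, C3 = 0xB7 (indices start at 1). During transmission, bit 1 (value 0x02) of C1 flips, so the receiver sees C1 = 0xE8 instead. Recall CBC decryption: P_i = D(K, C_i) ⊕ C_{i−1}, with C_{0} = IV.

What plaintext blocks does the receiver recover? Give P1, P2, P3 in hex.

P1 = 0xDE, P2 = 0xA6, P3 = 0x05

Only C1 changed, to 0xE8. In CBC, a change in C_i garbles P_i and flips the same bit in P_{i+1}. Decrypting the received ciphertext:
P1: D(K, 0xE8) = 0xB6; 0xB6 ⊕ 0x68 = 0xDE.
P2: D(K, 0x80) = 0x4E; 0x4E ⊕ 0xE8 = 0xA6.
P3: D(K, 0xB7) = 0x85; 0x85 ⊕ 0x80 = 0x05.
Blocks that differ from the original plaintext: P1, P2.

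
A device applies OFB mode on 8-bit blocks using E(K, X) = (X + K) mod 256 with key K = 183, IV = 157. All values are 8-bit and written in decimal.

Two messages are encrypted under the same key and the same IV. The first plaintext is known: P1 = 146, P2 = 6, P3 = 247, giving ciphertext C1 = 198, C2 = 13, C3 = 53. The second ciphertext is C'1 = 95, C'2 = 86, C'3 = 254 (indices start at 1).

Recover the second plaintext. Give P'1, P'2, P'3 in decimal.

P'1 = 11, P'2 = 93, P'3 = 60

In OFB with a reused IV, both messages share the same keystream S_i, so C_i ⊕ C'_i = P_i ⊕ P'_i and thus P'_i = P_i ⊕ C_i ⊕ C'_i.
P'1: 146 ⊕ 198 ⊕ 95 = 11.
P'2: 6 ⊕ 13 ⊕ 86 = 93.
P'3: 247 ⊕ 53 ⊕ 254 = 60.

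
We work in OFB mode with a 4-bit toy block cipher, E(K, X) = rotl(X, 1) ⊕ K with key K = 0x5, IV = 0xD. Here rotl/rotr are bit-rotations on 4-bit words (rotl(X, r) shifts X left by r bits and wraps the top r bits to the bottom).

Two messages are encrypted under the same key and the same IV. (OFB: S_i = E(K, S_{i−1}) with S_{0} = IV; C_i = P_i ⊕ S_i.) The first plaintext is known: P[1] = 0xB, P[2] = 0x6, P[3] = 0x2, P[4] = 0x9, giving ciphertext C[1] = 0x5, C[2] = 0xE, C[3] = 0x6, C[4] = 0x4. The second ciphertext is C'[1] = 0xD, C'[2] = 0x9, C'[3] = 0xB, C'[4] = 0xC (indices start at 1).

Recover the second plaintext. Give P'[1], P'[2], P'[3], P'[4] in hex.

P'[1] = 0x3, P'[2] = 0x1, P'[3] = 0xF, P'[4] = 0x1

In OFB with a reused IV, both messages share the same keystream S_i, so C_i ⊕ C'_i = P_i ⊕ P'_i and thus P'_i = P_i ⊕ C_i ⊕ C'_i.
P'[1]: 0xB ⊕ 0x5 ⊕ 0xD = 0x3.
P'[2]: 0x6 ⊕ 0xE ⊕ 0x9 = 0x1.
P'[3]: 0x2 ⊕ 0x6 ⊕ 0xB = 0xF.
P'[4]: 0x9 ⊕ 0x4 ⊕ 0xC = 0x1.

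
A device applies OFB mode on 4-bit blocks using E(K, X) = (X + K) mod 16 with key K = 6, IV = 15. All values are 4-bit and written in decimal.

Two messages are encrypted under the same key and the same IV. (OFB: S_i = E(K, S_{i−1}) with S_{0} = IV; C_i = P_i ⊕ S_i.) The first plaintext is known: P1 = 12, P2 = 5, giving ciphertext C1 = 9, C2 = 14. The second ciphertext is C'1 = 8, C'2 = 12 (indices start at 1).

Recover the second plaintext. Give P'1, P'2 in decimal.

In OFB with a reused IV, both messages share the same keystream S_i, so C_i ⊕ C'_i = P_i ⊕ P'_i and thus P'_i = P_i ⊕ C_i ⊕ C'_i.
P'1: 12 ⊕ 9 ⊕ 8 = 13.
P'2: 5 ⊕ 14 ⊕ 12 = 7.

P'1 = 13, P'2 = 7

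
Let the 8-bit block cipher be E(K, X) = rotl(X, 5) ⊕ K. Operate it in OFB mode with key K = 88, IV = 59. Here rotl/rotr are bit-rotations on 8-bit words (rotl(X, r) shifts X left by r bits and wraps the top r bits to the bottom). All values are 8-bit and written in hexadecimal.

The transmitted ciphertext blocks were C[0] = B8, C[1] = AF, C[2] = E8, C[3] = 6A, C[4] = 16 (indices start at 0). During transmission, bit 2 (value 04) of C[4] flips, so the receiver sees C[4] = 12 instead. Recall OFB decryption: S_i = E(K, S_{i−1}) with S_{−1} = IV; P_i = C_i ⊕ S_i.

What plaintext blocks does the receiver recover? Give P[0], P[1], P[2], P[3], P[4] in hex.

P[0] = 1B, P[1] = 53, P[2] = FF, P[3] = 00, P[4] = D7

Only C[4] changed, to 12. In OFB, a change in C_i flips the same bit in P_i only; the keystream is unaffected. Decrypting the received ciphertext:
P[0]: S = E(K, 59) = A3; B8 ⊕ A3 = 1B.
P[1]: S = E(K, A3) = FC; AF ⊕ FC = 53.
P[2]: S = E(K, FC) = 17; E8 ⊕ 17 = FF.
P[3]: S = E(K, 17) = 6A; 6A ⊕ 6A = 00.
P[4]: S = E(K, 6A) = C5; 12 ⊕ C5 = D7.
Blocks that differ from the original plaintext: P[4].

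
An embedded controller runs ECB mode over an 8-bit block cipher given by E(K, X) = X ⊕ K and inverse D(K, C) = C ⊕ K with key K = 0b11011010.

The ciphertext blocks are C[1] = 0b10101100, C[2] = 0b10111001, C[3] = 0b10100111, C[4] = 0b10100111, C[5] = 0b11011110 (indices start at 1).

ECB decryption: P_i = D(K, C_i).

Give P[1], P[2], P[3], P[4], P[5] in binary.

P[1]: D(K, 0b10101100) = 0b01110110.
P[2]: D(K, 0b10111001) = 0b01100011.
P[3]: D(K, 0b10100111) = 0b01111101.
P[4]: D(K, 0b10100111) = 0b01111101.
P[5]: D(K, 0b11011110) = 0b00000100.

P[1] = 0b01110110, P[2] = 0b01100011, P[3] = 0b01111101, P[4] = 0b01111101, P[5] = 0b00000100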